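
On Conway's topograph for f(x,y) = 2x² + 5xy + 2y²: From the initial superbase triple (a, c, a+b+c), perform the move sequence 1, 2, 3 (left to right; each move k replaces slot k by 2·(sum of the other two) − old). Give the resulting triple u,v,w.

start (2,2,9) = (f(1,0),f(0,1),f(1,1))
replace slot 1: 2·(2+9) − 2 = 20 → (20,2,9)
replace slot 2: 2·(20+9) − 2 = 56 → (20,56,9)
replace slot 3: 2·(20+56) − 9 = 143 → (20,56,143)

20,56,143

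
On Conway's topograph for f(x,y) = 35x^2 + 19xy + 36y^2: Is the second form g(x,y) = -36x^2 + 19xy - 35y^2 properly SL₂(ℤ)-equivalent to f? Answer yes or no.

D₁ = -4679, D₂ = -4679
f: reduced (well bottom): (35,19,36) with a≤c, −a<b≤a
g is negative-definite; reduce −g:
−g: flip: (36,-19,35)→(35,19,36)
−g: reduced (well bottom): (35,19,36) with a≤c, −a<b≤a
flip sign back: reduced form of g is (-35,-19,-36)
reduced forms (35, 19, 36) vs (-35, -19, -36) ⇒ inequivalent

no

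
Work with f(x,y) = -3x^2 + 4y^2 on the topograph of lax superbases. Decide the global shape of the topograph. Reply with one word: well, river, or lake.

D = b²−4ac = 0² − 4·(-3)·4 = 48
D > 0 non-square ⇒ indefinite ⇒ periodic river

river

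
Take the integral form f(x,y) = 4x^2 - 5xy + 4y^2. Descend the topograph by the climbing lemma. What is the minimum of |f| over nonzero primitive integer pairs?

translate: b→3 (≡-5 mod 8), so (4,-5,4)→(4,3,3)
flip: (4,3,3)→(3,-3,4)
translate: b→3 (≡-3 mod 6), so (3,-3,4)→(3,3,4)
reduced (well bottom): (3,3,4) with a≤c, −a<b≤a
well minimum = a = 3

3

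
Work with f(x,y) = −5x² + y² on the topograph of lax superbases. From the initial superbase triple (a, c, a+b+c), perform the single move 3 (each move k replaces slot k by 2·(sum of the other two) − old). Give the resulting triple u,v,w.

start (-5,1,-4) = (f(1,0),f(0,1),f(1,1))
replace slot 3: 2·((-5)+1) − (-4) = -4 → (-5,1,-4)

-5,1,-4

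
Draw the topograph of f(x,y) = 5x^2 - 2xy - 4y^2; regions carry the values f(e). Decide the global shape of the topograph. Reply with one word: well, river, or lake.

D = b²−4ac = (-2)² − 4·5·(-4) = 84
D > 0 non-square ⇒ indefinite ⇒ periodic river

river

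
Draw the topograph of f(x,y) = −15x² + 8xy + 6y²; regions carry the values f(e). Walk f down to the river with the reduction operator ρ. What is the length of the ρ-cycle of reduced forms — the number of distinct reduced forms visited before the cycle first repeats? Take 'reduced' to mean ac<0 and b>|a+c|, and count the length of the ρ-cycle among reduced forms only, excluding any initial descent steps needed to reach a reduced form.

D = 424, ⌊√D⌋ = 20
descent: ρ → (6,16,-7)  [lands on river]
river: ρ → (-7,12,10)
river: ρ → (10,8,-9)
river: ρ → (-9,10,9)
river: ρ → (9,8,-10)
river: ρ → (-10,12,7)
river: ρ → (7,16,-6)
river: ρ → (-6,20,1)
river: ρ → (1,20,-6)
river: ρ → (-6,16,7)
river: ρ → (7,12,-10)
river: ρ → (-10,8,9)
river: ρ → (9,10,-9)
river: ρ → (-9,8,10)
river: ρ → (10,12,-7)
river: ρ → (-7,16,6)
river: ρ → (6,20,-1)
river: ρ → (-1,20,6)
ρ-cycle length = 18 (tail of 1 descent step not counted)

18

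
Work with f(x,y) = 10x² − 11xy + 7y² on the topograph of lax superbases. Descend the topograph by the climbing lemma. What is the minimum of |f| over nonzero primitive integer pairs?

translate: b→9 (≡-11 mod 20), so (10,-11,7)→(10,9,6)
flip: (10,9,6)→(6,-9,10)
translate: b→3 (≡-9 mod 12), so (6,-9,10)→(6,3,7)
reduced (well bottom): (6,3,7) with a≤c, −a<b≤a
well minimum = a = 6

6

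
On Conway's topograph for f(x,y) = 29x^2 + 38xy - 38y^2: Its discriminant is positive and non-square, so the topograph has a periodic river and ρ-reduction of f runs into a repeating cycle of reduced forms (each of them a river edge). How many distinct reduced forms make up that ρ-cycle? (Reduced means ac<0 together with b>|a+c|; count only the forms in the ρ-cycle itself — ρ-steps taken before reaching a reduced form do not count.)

D = 5852, ⌊√D⌋ = 76
river: ρ → (-38,38,29)
river: ρ → (29,20,-47)
river: ρ → (-47,74,2)
river: ρ → (2,74,-47)
river: ρ → (-47,20,29)
river: ρ → (29,38,-38)
ρ-cycle length = 6 (tail of 0 descent steps not counted)

6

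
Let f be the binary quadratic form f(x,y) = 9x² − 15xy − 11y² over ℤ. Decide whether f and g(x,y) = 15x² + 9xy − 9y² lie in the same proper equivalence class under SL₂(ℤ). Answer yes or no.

D₁ = 621, D₂ = 621
river cycle of f (length 4): (-11, 15, 9), (9, 21, -5), (-5, 19, 13), (13, 7, -11)
river cycle of g (length 4): (-9, 9, 15), (15, 21, -3), (-3, 21, 15), (15, 9, -9)
cycles differ ⇒ inequivalent

no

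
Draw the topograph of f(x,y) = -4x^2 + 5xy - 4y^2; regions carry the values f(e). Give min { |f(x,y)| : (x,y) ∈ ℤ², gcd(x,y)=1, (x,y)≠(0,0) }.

translate: b→3 (≡-5 mod 8), so (4,-5,4)→(4,3,3)
flip: (4,3,3)→(3,-3,4)
translate: b→3 (≡-3 mod 6), so (3,-3,4)→(3,3,4)
reduced (well bottom): (3,3,4) with a≤c, −a<b≤a
well minimum |f| = |-3| = 3 (negative-definite)

3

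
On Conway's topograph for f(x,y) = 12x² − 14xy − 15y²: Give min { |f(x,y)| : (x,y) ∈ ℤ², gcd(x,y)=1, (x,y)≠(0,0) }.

descent: ρ → (-15,14,12)  [lands on river]
river: ρ → (12,10,-17)
river: ρ → (-17,24,5)
river: ρ → (5,26,-12)
river: ρ → (-12,22,9)
river: ρ → (9,14,-20)
river: ρ → (-20,26,3)
river: ρ → (3,28,-11)
river: ρ → (-11,16,15)
river: ρ → (15,14,-12)
river: ρ → (-12,10,17)
river: ρ → (17,24,-5)
river: ρ → (-5,26,12)
river: ρ → (12,22,-9)
river: ρ → (-9,14,20)
river: ρ → (20,26,-3)
river: ρ → (-3,28,11)
river: ρ → (11,16,-15)
closes: descent 1, river 18
min |a| on river = 3

3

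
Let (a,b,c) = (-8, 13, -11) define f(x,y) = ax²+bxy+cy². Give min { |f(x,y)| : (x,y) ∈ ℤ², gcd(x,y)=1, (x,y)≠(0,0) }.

translate: b→3 (≡-13 mod 16), so (8,-13,11)→(8,3,6)
flip: (8,3,6)→(6,-3,8)
reduced (well bottom): (6,-3,8) with a≤c, −a<b≤a
well minimum |f| = |-6| = 6 (negative-definite)

6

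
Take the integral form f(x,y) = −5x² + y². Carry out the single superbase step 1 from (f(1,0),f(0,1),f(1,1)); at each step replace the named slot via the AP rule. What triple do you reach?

start (-5,1,-4) = (f(1,0),f(0,1),f(1,1))
replace slot 1: 2·(1+(-4)) − (-5) = -1 → (-1,1,-4)

-1,1,-4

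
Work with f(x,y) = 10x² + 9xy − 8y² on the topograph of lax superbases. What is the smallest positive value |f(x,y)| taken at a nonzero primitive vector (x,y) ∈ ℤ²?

river: ρ → (-8,7,11)
river: ρ → (11,15,-4)
river: ρ → (-4,17,7)
river: ρ → (7,11,-10)
river: ρ → (-10,9,8)
river: ρ → (8,7,-11)
river: ρ → (-11,15,4)
river: ρ → (4,17,-7)
river: ρ → (-7,11,10)
river: ρ → (10,9,-8)
closes: descent 0, river 10
min |a| on river = 4

4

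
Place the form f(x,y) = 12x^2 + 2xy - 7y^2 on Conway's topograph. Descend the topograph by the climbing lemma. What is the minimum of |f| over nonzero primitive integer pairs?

descent: ρ → (-7,12,7)  [lands on river]
river: ρ → (7,16,-3)
river: ρ → (-3,14,12)
river: ρ → (12,10,-5)
river: ρ → (-5,10,12)
river: ρ → (12,14,-3)
river: ρ → (-3,16,7)
river: ρ → (7,12,-7)
river: ρ → (-7,16,3)
river: ρ → (3,14,-12)
river: ρ → (-12,10,5)
river: ρ → (5,10,-12)
river: ρ → (-12,14,3)
river: ρ → (3,16,-7)
closes: descent 1, river 14
min |a| on river = 3

3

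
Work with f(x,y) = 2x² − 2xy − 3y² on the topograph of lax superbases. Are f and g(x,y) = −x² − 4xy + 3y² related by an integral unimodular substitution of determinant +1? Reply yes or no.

D₁ = 28, D₂ = 28
river cycle of f (length 4): (-3, 2, 2), (2, 2, -3), (-3, 4, 1), (1, 4, -3)
river cycle of g (length 4): (3, 4, -1), (-1, 4, 3), (3, 2, -2), (-2, 2, 3)
cycles differ ⇒ inequivalent

no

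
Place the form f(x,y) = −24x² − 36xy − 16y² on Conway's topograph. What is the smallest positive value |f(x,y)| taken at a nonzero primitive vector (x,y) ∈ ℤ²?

translate: b→-12 (≡36 mod 48), so (24,36,16)→(24,-12,4)
flip: (24,-12,4)→(4,12,24)
translate: b→4 (≡12 mod 8), so (4,12,24)→(4,4,16)
reduced (well bottom): (4,4,16) with a≤c, −a<b≤a
well minimum |f| = |-4| = 4 (negative-definite)

4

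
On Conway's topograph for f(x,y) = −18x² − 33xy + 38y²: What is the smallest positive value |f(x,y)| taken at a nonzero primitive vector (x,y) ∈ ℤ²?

descent: ρ → (38,33,-18)  [lands on river]
river: ρ → (-18,39,32)
river: ρ → (32,25,-25)
river: ρ → (-25,25,32)
river: ρ → (32,39,-18)
river: ρ → (-18,33,38)
river: ρ → (38,43,-13)
river: ρ → (-13,61,2)
river: ρ → (2,59,-43)
river: ρ → (-43,27,18)
river: ρ → (18,45,-25)
river: ρ → (-25,55,8)
river: ρ → (8,57,-18)
river: ρ → (-18,51,17)
river: ρ → (17,51,-18)
river: ρ → (-18,57,8)
river: ρ → (8,55,-25)
river: ρ → (-25,45,18)
river: ρ → (18,27,-43)
river: ρ → (-43,59,2)
river: ρ → (2,61,-13)
river: ρ → (-13,43,38)
closes: descent 1, river 22
min |a| on river = 2

2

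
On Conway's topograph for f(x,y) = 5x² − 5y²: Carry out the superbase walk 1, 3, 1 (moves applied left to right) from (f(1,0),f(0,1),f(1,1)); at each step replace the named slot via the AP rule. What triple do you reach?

start (5,-5,0) = (f(1,0),f(0,1),f(1,1))
replace slot 1: 2·((-5)+0) − 5 = -15 → (-15,-5,0)
replace slot 3: 2·((-15)+(-5)) − 0 = -40 → (-15,-5,-40)
replace slot 1: 2·((-5)+(-40)) − (-15) = -75 → (-75,-5,-40)

-75,-5,-40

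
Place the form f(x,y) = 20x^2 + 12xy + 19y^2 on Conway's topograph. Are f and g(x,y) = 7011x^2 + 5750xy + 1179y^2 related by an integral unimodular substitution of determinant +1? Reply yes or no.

D₁ = -1376, D₂ = -1376
f: flip: (20,12,19)→(19,-12,20)
f: reduced (well bottom): (19,-12,20) with a≤c, −a<b≤a
g: flip: (7011,5750,1179)→(1179,-5750,7011)
g: translate: b→-1034 (≡-5750 mod 2358), so (1179,-5750,7011)→(1179,-1034,227)
g: flip: (1179,-1034,227)→(227,1034,1179)
g: translate: b→126 (≡1034 mod 454), so (227,1034,1179)→(227,126,19)
g: flip: (227,126,19)→(19,-126,227)
g: translate: b→-12 (≡-126 mod 38), so (19,-126,227)→(19,-12,20)
g: reduced (well bottom): (19,-12,20) with a≤c, −a<b≤a
reduced forms (19, -12, 20) vs (19, -12, 20) ⇒ equivalent

yes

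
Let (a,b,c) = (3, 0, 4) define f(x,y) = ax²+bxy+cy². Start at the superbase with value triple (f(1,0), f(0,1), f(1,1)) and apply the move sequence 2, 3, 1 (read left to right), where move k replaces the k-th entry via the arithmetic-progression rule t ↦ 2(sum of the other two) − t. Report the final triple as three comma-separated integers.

start (3,4,7) = (f(1,0),f(0,1),f(1,1))
replace slot 2: 2·(3+7) − 4 = 16 → (3,16,7)
replace slot 3: 2·(3+16) − 7 = 31 → (3,16,31)
replace slot 1: 2·(16+31) − 3 = 91 → (91,16,31)

91,16,31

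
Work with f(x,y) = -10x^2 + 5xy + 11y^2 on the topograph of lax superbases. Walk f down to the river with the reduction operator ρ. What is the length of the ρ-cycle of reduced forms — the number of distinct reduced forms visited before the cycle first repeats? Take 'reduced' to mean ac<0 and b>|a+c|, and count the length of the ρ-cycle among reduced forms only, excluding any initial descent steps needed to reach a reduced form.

D = 465, ⌊√D⌋ = 21
river: ρ → (11,17,-4)
river: ρ → (-4,15,15)
river: ρ → (15,15,-4)
river: ρ → (-4,17,11)
river: ρ → (11,5,-10)
river: ρ → (-10,15,6)
river: ρ → (6,21,-1)
river: ρ → (-1,21,6)
river: ρ → (6,15,-10)
river: ρ → (-10,5,11)
ρ-cycle length = 10 (tail of 0 descent steps not counted)

10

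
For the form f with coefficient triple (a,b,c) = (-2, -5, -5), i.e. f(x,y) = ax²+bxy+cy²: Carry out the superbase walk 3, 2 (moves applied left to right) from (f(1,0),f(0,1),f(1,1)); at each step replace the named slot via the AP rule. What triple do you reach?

start (-2,-5,-12) = (f(1,0),f(0,1),f(1,1))
replace slot 3: 2·((-2)+(-5)) − (-12) = -2 → (-2,-5,-2)
replace slot 2: 2·((-2)+(-2)) − (-5) = -3 → (-2,-3,-2)

-2,-3,-2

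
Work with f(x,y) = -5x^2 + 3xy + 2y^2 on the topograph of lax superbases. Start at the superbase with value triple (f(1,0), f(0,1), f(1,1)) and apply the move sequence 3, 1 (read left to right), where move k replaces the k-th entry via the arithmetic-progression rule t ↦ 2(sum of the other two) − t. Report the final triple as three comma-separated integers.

start (-5,2,0) = (f(1,0),f(0,1),f(1,1))
replace slot 3: 2·((-5)+2) − 0 = -6 → (-5,2,-6)
replace slot 1: 2·(2+(-6)) − (-5) = -3 → (-3,2,-6)

-3,2,-6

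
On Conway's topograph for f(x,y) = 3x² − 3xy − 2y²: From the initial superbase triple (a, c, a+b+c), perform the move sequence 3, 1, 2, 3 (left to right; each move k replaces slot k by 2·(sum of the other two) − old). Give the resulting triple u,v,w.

start (3,-2,-2) = (f(1,0),f(0,1),f(1,1))
replace slot 3: 2·(3+(-2)) − (-2) = 4 → (3,-2,4)
replace slot 1: 2·((-2)+4) − 3 = 1 → (1,-2,4)
replace slot 2: 2·(1+4) − (-2) = 12 → (1,12,4)
replace slot 3: 2·(1+12) − 4 = 22 → (1,12,22)

1,12,22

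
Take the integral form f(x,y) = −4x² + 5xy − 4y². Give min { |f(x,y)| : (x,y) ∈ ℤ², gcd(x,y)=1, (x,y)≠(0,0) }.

translate: b→3 (≡-5 mod 8), so (4,-5,4)→(4,3,3)
flip: (4,3,3)→(3,-3,4)
translate: b→3 (≡-3 mod 6), so (3,-3,4)→(3,3,4)
reduced (well bottom): (3,3,4) with a≤c, −a<b≤a
well minimum |f| = |-3| = 3 (negative-definite)

3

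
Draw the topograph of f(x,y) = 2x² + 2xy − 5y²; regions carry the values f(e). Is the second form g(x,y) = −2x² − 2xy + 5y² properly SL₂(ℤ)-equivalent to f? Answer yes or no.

D₁ = 44, D₂ = 44
river cycle of f (length 2): (2, 6, -1), (-1, 6, 2)
river cycle of g (length 2): (-2, 6, 1), (1, 6, -2)
cycles differ ⇒ inequivalent

no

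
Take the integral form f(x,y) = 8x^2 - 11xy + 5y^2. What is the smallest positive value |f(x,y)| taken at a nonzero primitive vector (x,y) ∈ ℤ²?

translate: b→5 (≡-11 mod 16), so (8,-11,5)→(8,5,2)
flip: (8,5,2)→(2,-5,8)
translate: b→-1 (≡-5 mod 4), so (2,-5,8)→(2,-1,5)
reduced (well bottom): (2,-1,5) with a≤c, −a<b≤a
well minimum = a = 2

2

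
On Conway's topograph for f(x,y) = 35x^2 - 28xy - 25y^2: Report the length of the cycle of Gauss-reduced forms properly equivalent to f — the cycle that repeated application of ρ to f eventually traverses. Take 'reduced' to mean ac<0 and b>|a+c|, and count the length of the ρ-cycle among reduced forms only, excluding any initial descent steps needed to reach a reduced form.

D = 4284, ⌊√D⌋ = 65
descent: ρ → (-25,28,35)  [lands on river]
river: ρ → (35,42,-18)
river: ρ → (-18,30,47)
river: ρ → (47,64,-1)
river: ρ → (-1,64,47)
river: ρ → (47,30,-18)
river: ρ → (-18,42,35)
river: ρ → (35,28,-25)
river: ρ → (-25,22,38)
river: ρ → (38,54,-9)
river: ρ → (-9,54,38)
river: ρ → (38,22,-25)
ρ-cycle length = 12 (tail of 1 descent step not counted)

12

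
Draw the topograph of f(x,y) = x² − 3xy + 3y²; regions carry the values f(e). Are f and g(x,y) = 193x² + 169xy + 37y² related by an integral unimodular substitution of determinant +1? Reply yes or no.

D₁ = -3, D₂ = -3
f: translate: b→1 (≡-3 mod 2), so (1,-3,3)→(1,1,1)
f: reduced (well bottom): (1,1,1) with a≤c, −a<b≤a
g: flip: (193,169,37)→(37,-169,193)
g: translate: b→-21 (≡-169 mod 74), so (37,-169,193)→(37,-21,3)
g: flip: (37,-21,3)→(3,21,37)
g: translate: b→3 (≡21 mod 6), so (3,21,37)→(3,3,1)
g: flip: (3,3,1)→(1,-3,3)
g: translate: b→1 (≡-3 mod 2), so (1,-3,3)→(1,1,1)
g: reduced (well bottom): (1,1,1) with a≤c, −a<b≤a
reduced forms (1, 1, 1) vs (1, 1, 1) ⇒ equivalent

yes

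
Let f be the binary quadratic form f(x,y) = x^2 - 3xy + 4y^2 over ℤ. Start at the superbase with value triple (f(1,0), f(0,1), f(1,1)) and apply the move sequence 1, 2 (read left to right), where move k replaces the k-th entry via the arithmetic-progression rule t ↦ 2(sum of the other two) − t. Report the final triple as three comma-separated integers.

start (1,4,2) = (f(1,0),f(0,1),f(1,1))
replace slot 1: 2·(4+2) − 1 = 11 → (11,4,2)
replace slot 2: 2·(11+2) − 4 = 22 → (11,22,2)

11,22,2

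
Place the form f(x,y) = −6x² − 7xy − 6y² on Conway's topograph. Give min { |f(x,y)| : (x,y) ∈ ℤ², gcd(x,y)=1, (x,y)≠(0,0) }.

translate: b→-5 (≡7 mod 12), so (6,7,6)→(6,-5,5)
flip: (6,-5,5)→(5,5,6)
reduced (well bottom): (5,5,6) with a≤c, −a<b≤a
well minimum |f| = |-5| = 5 (negative-definite)

5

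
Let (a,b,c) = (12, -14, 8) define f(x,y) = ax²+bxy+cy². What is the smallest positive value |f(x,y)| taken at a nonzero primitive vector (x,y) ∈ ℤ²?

translate: b→10 (≡-14 mod 24), so (12,-14,8)→(12,10,6)
flip: (12,10,6)→(6,-10,12)
translate: b→2 (≡-10 mod 12), so (6,-10,12)→(6,2,8)
reduced (well bottom): (6,2,8) with a≤c, −a<b≤a
well minimum = a = 6

6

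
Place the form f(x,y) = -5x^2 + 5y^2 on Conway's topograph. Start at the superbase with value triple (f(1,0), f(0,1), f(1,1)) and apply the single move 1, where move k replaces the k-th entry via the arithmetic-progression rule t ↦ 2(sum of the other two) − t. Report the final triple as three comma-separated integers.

start (-5,5,0) = (f(1,0),f(0,1),f(1,1))
replace slot 1: 2·(5+0) − (-5) = 15 → (15,5,0)

15,5,0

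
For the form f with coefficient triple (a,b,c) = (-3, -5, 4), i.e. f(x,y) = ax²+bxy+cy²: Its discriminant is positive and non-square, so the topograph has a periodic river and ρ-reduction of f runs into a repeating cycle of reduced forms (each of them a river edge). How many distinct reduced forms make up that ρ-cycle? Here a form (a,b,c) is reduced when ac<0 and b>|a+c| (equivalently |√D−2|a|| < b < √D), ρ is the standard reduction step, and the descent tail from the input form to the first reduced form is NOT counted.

D = 73, ⌊√D⌋ = 8
descent: ρ → (4,5,-3)  [lands on river]
river: ρ → (-3,7,2)
river: ρ → (2,5,-6)
river: ρ → (-6,7,1)
river: ρ → (1,7,-6)
river: ρ → (-6,5,2)
river: ρ → (2,7,-3)
river: ρ → (-3,5,4)
river: ρ → (4,3,-4)
river: ρ → (-4,5,3)
river: ρ → (3,7,-2)
river: ρ → (-2,5,6)
river: ρ → (6,7,-1)
river: ρ → (-1,7,6)
river: ρ → (6,5,-2)
river: ρ → (-2,7,3)
river: ρ → (3,5,-4)
river: ρ → (-4,3,4)
ρ-cycle length = 18 (tail of 1 descent step not counted)

18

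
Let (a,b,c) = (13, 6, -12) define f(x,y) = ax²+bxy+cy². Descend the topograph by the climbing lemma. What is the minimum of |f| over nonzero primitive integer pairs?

river: ρ → (-12,18,7)
river: ρ → (7,24,-3)
river: ρ → (-3,24,7)
river: ρ → (7,18,-12)
river: ρ → (-12,6,13)
river: ρ → (13,20,-5)
river: ρ → (-5,20,13)
river: ρ → (13,6,-12)
closes: descent 0, river 8
min |a| on river = 3

3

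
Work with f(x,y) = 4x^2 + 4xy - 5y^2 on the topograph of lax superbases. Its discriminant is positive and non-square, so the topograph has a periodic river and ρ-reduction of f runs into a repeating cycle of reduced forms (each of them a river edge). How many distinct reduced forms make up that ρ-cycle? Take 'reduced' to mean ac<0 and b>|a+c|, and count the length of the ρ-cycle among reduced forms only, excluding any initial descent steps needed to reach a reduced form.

D = 96, ⌊√D⌋ = 9
river: ρ → (-5,6,3)
river: ρ → (3,6,-5)
river: ρ → (-5,4,4)
river: ρ → (4,4,-5)
ρ-cycle length = 4 (tail of 0 descent steps not counted)

4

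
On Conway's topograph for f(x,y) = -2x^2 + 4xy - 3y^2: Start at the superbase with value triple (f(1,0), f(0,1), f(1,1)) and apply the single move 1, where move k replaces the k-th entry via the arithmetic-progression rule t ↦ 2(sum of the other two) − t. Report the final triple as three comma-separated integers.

start (-2,-3,-1) = (f(1,0),f(0,1),f(1,1))
replace slot 1: 2·((-3)+(-1)) − (-2) = -6 → (-6,-3,-1)

-6,-3,-1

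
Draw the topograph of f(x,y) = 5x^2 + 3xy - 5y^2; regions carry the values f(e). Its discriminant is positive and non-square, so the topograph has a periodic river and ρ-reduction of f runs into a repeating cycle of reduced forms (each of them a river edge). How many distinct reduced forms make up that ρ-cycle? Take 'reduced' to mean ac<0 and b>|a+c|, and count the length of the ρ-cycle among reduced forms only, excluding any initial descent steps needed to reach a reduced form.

D = 109, ⌊√D⌋ = 10
river: ρ → (-5,7,3)
river: ρ → (3,5,-7)
river: ρ → (-7,9,1)
river: ρ → (1,9,-7)
river: ρ → (-7,5,3)
river: ρ → (3,7,-5)
river: ρ → (-5,3,5)
river: ρ → (5,7,-3)
river: ρ → (-3,5,7)
river: ρ → (7,9,-1)
river: ρ → (-1,9,7)
river: ρ → (7,5,-3)
river: ρ → (-3,7,5)
river: ρ → (5,3,-5)
ρ-cycle length = 14 (tail of 0 descent steps not counted)

14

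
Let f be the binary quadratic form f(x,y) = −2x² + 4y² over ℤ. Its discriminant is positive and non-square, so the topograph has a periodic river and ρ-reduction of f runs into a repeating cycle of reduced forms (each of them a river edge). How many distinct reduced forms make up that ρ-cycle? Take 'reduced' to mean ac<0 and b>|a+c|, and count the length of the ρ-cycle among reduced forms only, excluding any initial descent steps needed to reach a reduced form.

D = 32, ⌊√D⌋ = 5
descent: ρ → (4,0,-2)
descent: ρ → (-2,4,2)  [lands on river]
river: ρ → (2,4,-2)
ρ-cycle length = 2 (tail of 2 descent steps not counted)

2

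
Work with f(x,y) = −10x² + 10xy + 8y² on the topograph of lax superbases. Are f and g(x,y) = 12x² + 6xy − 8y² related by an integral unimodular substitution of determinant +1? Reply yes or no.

D₁ = 420, D₂ = 420
river cycle of f (length 6): (8, 6, -12), (-12, 18, 2), (2, 18, -12), (-12, 6, 8), (8, 10, -10), (-10, 10, 8)
river cycle of g (length 6): (-8, 10, 10), (10, 10, -8), (-8, 6, 12), (12, 18, -2), (-2, 18, 12), (12, 6, -8)
cycles differ ⇒ inequivalent

no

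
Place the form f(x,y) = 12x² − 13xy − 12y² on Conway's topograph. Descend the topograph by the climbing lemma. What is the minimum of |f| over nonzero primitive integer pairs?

descent: ρ → (-12,13,12)  [lands on river]
river: ρ → (12,11,-13)
river: ρ → (-13,15,10)
river: ρ → (10,25,-3)
river: ρ → (-3,23,18)
river: ρ → (18,13,-8)
river: ρ → (-8,19,12)
river: ρ → (12,5,-15)
river: ρ → (-15,25,2)
river: ρ → (2,27,-2)
river: ρ → (-2,25,15)
river: ρ → (15,5,-12)
river: ρ → (-12,19,8)
river: ρ → (8,13,-18)
river: ρ → (-18,23,3)
river: ρ → (3,25,-10)
river: ρ → (-10,15,13)
river: ρ → (13,11,-12)
closes: descent 1, river 18
min |a| on river = 2

2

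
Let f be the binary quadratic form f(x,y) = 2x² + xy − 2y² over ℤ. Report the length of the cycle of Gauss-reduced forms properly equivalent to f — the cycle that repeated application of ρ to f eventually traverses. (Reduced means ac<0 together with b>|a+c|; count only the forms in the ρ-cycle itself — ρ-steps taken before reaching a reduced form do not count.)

D = 17, ⌊√D⌋ = 4
river: ρ → (-2,3,1)
river: ρ → (1,3,-2)
river: ρ → (-2,1,2)
river: ρ → (2,3,-1)
river: ρ → (-1,3,2)
river: ρ → (2,1,-2)
ρ-cycle length = 6 (tail of 0 descent steps not counted)

6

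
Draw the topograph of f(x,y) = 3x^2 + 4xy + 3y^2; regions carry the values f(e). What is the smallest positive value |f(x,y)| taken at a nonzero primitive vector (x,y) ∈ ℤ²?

translate: b→-2 (≡4 mod 6), so (3,4,3)→(3,-2,2)
flip: (3,-2,2)→(2,2,3)
reduced (well bottom): (2,2,3) with a≤c, −a<b≤a
well minimum = a = 2

2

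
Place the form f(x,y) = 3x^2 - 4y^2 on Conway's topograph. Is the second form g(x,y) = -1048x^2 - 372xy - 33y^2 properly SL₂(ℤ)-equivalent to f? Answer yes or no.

D₁ = 48, D₂ = 48
river cycle of f (length 2): (3, 6, -1), (-1, 6, 3)
river cycle of g (length 2): (3, 6, -1), (-1, 6, 3)
cycles coincide ⇒ equivalent

yes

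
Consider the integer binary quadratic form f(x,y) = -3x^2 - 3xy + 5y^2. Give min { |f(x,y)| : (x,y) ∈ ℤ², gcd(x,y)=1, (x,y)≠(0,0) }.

descent: ρ → (5,3,-3)  [lands on river]
river: ρ → (-3,3,5)
river: ρ → (5,7,-1)
river: ρ → (-1,7,5)
closes: descent 1, river 4
min |a| on river = 1

1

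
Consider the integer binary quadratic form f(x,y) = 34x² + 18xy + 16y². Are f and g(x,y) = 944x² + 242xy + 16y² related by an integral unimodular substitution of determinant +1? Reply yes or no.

D₁ = -1852, D₂ = -1852
f: flip: (34,18,16)→(16,-18,34)
f: translate: b→14 (≡-18 mod 32), so (16,-18,34)→(16,14,32)
f: reduced (well bottom): (16,14,32) with a≤c, −a<b≤a
g: flip: (944,242,16)→(16,-242,944)
g: translate: b→14 (≡-242 mod 32), so (16,-242,944)→(16,14,32)
g: reduced (well bottom): (16,14,32) with a≤c, −a<b≤a
reduced forms (16, 14, 32) vs (16, 14, 32) ⇒ equivalent

yes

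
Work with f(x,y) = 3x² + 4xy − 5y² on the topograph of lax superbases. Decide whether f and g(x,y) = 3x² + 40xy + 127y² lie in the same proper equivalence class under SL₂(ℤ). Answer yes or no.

D₁ = 76, D₂ = 76
river cycle of f (length 6): (-5, 6, 2), (2, 6, -5), (-5, 4, 3), (3, 8, -1), (-1, 8, 3), (3, 4, -5)
river cycle of g (length 6): (3, 4, -5), (-5, 6, 2), (2, 6, -5), (-5, 4, 3), (3, 8, -1), (-1, 8, 3)
cycles coincide ⇒ equivalent

yes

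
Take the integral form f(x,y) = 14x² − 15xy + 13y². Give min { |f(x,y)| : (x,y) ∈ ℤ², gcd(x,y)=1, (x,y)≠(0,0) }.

translate: b→13 (≡-15 mod 28), so (14,-15,13)→(14,13,12)
flip: (14,13,12)→(12,-13,14)
translate: b→11 (≡-13 mod 24), so (12,-13,14)→(12,11,13)
reduced (well bottom): (12,11,13) with a≤c, −a<b≤a
well minimum = a = 12

12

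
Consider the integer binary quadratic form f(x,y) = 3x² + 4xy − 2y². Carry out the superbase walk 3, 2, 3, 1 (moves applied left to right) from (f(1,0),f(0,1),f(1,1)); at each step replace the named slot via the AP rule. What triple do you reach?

start (3,-2,5) = (f(1,0),f(0,1),f(1,1))
replace slot 3: 2·(3+(-2)) − 5 = -3 → (3,-2,-3)
replace slot 2: 2·(3+(-3)) − (-2) = 2 → (3,2,-3)
replace slot 3: 2·(3+2) − (-3) = 13 → (3,2,13)
replace slot 1: 2·(2+13) − 3 = 27 → (27,2,13)

27,2,13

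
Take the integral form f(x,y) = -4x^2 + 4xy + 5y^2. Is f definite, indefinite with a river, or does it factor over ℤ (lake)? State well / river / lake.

D = b²−4ac = 4² − 4·(-4)·5 = 96
D > 0 non-square ⇒ indefinite ⇒ periodic river

river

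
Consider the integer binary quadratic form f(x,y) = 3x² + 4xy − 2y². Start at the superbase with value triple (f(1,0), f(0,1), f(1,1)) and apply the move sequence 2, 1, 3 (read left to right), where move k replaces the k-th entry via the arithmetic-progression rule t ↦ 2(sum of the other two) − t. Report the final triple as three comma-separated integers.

start (3,-2,5) = (f(1,0),f(0,1),f(1,1))
replace slot 2: 2·(3+5) − (-2) = 18 → (3,18,5)
replace slot 1: 2·(18+5) − 3 = 43 → (43,18,5)
replace slot 3: 2·(43+18) − 5 = 117 → (43,18,117)

43,18,117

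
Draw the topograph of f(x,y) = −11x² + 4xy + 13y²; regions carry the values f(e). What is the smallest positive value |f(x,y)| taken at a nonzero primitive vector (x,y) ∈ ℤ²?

river: ρ → (13,22,-2)
river: ρ → (-2,22,13)
river: ρ → (13,4,-11)
river: ρ → (-11,18,6)
river: ρ → (6,18,-11)
river: ρ → (-11,4,13)
closes: descent 0, river 6
min |a| on river = 2

2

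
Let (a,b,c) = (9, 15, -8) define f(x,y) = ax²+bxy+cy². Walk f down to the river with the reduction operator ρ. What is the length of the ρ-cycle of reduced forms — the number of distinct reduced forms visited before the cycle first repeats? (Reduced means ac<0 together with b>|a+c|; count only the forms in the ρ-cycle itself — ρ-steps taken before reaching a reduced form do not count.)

D = 513, ⌊√D⌋ = 22
river: ρ → (-8,17,7)
river: ρ → (7,11,-14)
river: ρ → (-14,17,4)
river: ρ → (4,15,-18)
river: ρ → (-18,21,1)
river: ρ → (1,21,-18)
river: ρ → (-18,15,4)
river: ρ → (4,17,-14)
river: ρ → (-14,11,7)
river: ρ → (7,17,-8)
river: ρ → (-8,15,9)
river: ρ → (9,21,-2)
river: ρ → (-2,19,19)
river: ρ → (19,19,-2)
river: ρ → (-2,21,9)
river: ρ → (9,15,-8)
ρ-cycle length = 16 (tail of 0 descent steps not counted)

16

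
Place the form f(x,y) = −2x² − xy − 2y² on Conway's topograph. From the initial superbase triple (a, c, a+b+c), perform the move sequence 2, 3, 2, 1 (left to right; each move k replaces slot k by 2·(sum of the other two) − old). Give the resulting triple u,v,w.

start (-2,-2,-5) = (f(1,0),f(0,1),f(1,1))
replace slot 2: 2·((-2)+(-5)) − (-2) = -12 → (-2,-12,-5)
replace slot 3: 2·((-2)+(-12)) − (-5) = -23 → (-2,-12,-23)
replace slot 2: 2·((-2)+(-23)) − (-12) = -38 → (-2,-38,-23)
replace slot 1: 2·((-38)+(-23)) − (-2) = -120 → (-120,-38,-23)

-120,-38,-23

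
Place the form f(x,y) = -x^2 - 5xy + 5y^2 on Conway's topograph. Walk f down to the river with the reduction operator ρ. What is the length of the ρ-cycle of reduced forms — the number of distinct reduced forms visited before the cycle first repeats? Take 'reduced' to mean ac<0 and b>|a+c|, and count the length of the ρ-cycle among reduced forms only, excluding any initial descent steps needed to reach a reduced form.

D = 45, ⌊√D⌋ = 6
descent: ρ → (5,5,-1)  [lands on river]
river: ρ → (-1,5,5)
ρ-cycle length = 2 (tail of 1 descent step not counted)

2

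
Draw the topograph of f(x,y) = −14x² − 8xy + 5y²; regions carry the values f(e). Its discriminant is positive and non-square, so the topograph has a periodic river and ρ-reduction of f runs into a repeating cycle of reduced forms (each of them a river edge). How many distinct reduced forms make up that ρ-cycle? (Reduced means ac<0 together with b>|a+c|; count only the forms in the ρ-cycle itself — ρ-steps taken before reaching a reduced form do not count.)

D = 344, ⌊√D⌋ = 18
descent: ρ → (5,18,-1)  [lands on river]
river: ρ → (-1,18,5)
river: ρ → (5,12,-10)
river: ρ → (-10,8,7)
river: ρ → (7,6,-11)
river: ρ → (-11,16,2)
river: ρ → (2,16,-11)
river: ρ → (-11,6,7)
river: ρ → (7,8,-10)
river: ρ → (-10,12,5)
ρ-cycle length = 10 (tail of 1 descent step not counted)

10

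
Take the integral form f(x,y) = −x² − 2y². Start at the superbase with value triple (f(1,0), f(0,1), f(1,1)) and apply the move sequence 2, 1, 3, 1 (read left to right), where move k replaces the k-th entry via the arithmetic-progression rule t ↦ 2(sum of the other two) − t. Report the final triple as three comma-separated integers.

start (-1,-2,-3) = (f(1,0),f(0,1),f(1,1))
replace slot 2: 2·((-1)+(-3)) − (-2) = -6 → (-1,-6,-3)
replace slot 1: 2·((-6)+(-3)) − (-1) = -17 → (-17,-6,-3)
replace slot 3: 2·((-17)+(-6)) − (-3) = -43 → (-17,-6,-43)
replace slot 1: 2·((-6)+(-43)) − (-17) = -81 → (-81,-6,-43)

-81,-6,-43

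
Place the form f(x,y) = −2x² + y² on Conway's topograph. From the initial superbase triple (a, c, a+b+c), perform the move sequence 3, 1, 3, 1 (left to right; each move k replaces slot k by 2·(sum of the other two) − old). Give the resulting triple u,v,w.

start (-2,1,-1) = (f(1,0),f(0,1),f(1,1))
replace slot 3: 2·((-2)+1) − (-1) = -1 → (-2,1,-1)
replace slot 1: 2·(1+(-1)) − (-2) = 2 → (2,1,-1)
replace slot 3: 2·(2+1) − (-1) = 7 → (2,1,7)
replace slot 1: 2·(1+7) − 2 = 14 → (14,1,7)

14,1,7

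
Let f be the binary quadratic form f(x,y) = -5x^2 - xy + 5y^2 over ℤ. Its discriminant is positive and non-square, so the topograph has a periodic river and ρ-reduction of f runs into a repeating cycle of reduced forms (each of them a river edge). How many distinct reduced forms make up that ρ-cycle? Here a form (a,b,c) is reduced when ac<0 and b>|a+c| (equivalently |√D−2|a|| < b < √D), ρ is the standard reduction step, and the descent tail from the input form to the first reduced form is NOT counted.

D = 101, ⌊√D⌋ = 10
descent: ρ → (5,1,-5)  [lands on river]
river: ρ → (-5,9,1)
river: ρ → (1,9,-5)
river: ρ → (-5,1,5)
river: ρ → (5,9,-1)
river: ρ → (-1,9,5)
ρ-cycle length = 6 (tail of 1 descent step not counted)

6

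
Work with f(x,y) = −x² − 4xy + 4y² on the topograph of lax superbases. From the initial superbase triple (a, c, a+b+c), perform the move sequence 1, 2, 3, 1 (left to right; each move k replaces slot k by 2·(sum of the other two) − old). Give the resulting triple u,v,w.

start (-1,4,-1) = (f(1,0),f(0,1),f(1,1))
replace slot 1: 2·(4+(-1)) − (-1) = 7 → (7,4,-1)
replace slot 2: 2·(7+(-1)) − 4 = 8 → (7,8,-1)
replace slot 3: 2·(7+8) − (-1) = 31 → (7,8,31)
replace slot 1: 2·(8+31) − 7 = 71 → (71,8,31)

71,8,31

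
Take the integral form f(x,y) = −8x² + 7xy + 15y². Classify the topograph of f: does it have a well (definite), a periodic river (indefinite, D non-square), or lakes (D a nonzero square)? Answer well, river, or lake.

D = b²−4ac = 7² − 4·(-8)·15 = 529
D = 23² is a perfect square ⇒ form factors over ℤ ⇒ lakes

lake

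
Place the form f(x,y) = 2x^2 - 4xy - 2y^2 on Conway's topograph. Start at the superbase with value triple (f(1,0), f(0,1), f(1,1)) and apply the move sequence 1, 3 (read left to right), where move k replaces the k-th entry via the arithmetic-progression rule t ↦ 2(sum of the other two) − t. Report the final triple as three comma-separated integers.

start (2,-2,-4) = (f(1,0),f(0,1),f(1,1))
replace slot 1: 2·((-2)+(-4)) − 2 = -14 → (-14,-2,-4)
replace slot 3: 2·((-14)+(-2)) − (-4) = -28 → (-14,-2,-28)

-14,-2,-28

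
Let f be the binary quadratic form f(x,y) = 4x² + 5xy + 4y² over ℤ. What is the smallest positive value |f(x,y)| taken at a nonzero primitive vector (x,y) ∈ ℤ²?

translate: b→-3 (≡5 mod 8), so (4,5,4)→(4,-3,3)
flip: (4,-3,3)→(3,3,4)
reduced (well bottom): (3,3,4) with a≤c, −a<b≤a
well minimum = a = 3

3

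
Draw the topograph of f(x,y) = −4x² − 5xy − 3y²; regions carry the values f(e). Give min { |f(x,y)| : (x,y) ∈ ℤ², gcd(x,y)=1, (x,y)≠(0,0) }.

translate: b→-3 (≡5 mod 8), so (4,5,3)→(4,-3,2)
flip: (4,-3,2)→(2,3,4)
translate: b→-1 (≡3 mod 4), so (2,3,4)→(2,-1,3)
reduced (well bottom): (2,-1,3) with a≤c, −a<b≤a
well minimum |f| = |-2| = 2 (negative-definite)

2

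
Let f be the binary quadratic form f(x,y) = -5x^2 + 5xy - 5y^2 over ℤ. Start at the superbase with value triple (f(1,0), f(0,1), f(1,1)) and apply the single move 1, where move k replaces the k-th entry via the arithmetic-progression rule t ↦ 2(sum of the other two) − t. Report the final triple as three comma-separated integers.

start (-5,-5,-5) = (f(1,0),f(0,1),f(1,1))
replace slot 1: 2·((-5)+(-5)) − (-5) = -15 → (-15,-5,-5)

-15,-5,-5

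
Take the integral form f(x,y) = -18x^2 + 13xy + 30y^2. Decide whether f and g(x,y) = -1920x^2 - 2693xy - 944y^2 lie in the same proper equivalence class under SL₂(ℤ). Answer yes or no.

D₁ = 2329, D₂ = 2329
river cycle of f (length 32): (30, 47, -1), (-1, 47, 30), (30, 13, -18), (-18, 23, 25), (25, 27, -16), (-16, 37, 15), (15, 23, -30), (-30, 37, 8), (8, 43, -15), (-15, 47, 2), … (22 more)
river cycle of g (length 32): (-18, 13, 30), (30, 47, -1), (-1, 47, 30), (30, 13, -18), (-18, 23, 25), (25, 27, -16), (-16, 37, 15), (15, 23, -30), (-30, 37, 8), (8, 43, -15), … (22 more)
cycles coincide ⇒ equivalent

yes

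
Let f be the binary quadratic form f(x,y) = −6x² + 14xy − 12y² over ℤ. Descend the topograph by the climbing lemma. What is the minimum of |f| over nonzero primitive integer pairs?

translate: b→-2 (≡-14 mod 12), so (6,-14,12)→(6,-2,4)
flip: (6,-2,4)→(4,2,6)
reduced (well bottom): (4,2,6) with a≤c, −a<b≤a
well minimum |f| = |-4| = 4 (negative-definite)

4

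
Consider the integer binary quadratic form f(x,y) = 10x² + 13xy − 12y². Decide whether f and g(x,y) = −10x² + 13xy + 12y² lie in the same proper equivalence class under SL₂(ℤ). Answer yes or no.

D₁ = 649, D₂ = 649
river cycle of f (length 34): (-12, 11, 11), (11, 11, -12), (-12, 13, 10), (10, 7, -15), (-15, 23, 2), (2, 25, -3), (-3, 23, 10), (10, 17, -9), (-9, 19, 8), (8, 13, -15), … (24 more)
river cycle of g (length 34): (12, 11, -11), (-11, 11, 12), (12, 13, -10), (-10, 7, 15), (15, 23, -2), (-2, 25, 3), (3, 23, -10), (-10, 17, 9), (9, 19, -8), (-8, 13, 15), … (24 more)
cycles differ ⇒ inequivalent

no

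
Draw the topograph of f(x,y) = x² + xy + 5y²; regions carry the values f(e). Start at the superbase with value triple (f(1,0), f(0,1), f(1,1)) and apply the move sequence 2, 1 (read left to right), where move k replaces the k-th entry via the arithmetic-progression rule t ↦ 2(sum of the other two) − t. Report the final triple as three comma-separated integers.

start (1,5,7) = (f(1,0),f(0,1),f(1,1))
replace slot 2: 2·(1+7) − 5 = 11 → (1,11,7)
replace slot 1: 2·(11+7) − 1 = 35 → (35,11,7)

35,11,7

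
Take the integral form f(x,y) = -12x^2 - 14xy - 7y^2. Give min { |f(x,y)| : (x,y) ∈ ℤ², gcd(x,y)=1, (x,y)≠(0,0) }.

translate: b→-10 (≡14 mod 24), so (12,14,7)→(12,-10,5)
flip: (12,-10,5)→(5,10,12)
translate: b→0 (≡10 mod 10), so (5,10,12)→(5,0,7)
reduced (well bottom): (5,0,7) with a≤c, −a<b≤a
well minimum |f| = |-5| = 5 (negative-definite)

5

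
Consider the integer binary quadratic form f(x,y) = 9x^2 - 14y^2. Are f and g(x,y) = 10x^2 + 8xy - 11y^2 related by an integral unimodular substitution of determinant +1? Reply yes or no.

D₁ = 504, D₂ = 504
river cycle of f (length 4): (9, 18, -5), (-5, 22, 1), (1, 22, -5), (-5, 18, 9)
river cycle of g (length 10): (-11, 14, 7), (7, 14, -11), (-11, 8, 10), (10, 12, -9), (-9, 6, 13), (13, 20, -2), (-2, 20, 13), (13, 6, -9), (-9, 12, 10), (10, 8, -11)
cycles differ ⇒ inequivalent

no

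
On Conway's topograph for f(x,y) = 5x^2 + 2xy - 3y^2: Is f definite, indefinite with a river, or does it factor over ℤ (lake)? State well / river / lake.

D = b²−4ac = 2² − 4·5·(-3) = 64
D = 8² is a perfect square ⇒ form factors over ℤ ⇒ lakes

lake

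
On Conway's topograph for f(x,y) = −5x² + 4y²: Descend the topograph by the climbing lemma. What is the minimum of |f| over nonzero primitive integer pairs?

descent: ρ → (4,8,-1)  [lands on river]
river: ρ → (-1,8,4)
closes: descent 1, river 2
min |a| on river = 1

1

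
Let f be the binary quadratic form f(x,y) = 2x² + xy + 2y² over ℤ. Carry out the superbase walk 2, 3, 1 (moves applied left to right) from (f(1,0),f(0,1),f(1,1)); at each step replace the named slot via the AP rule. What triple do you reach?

start (2,2,5) = (f(1,0),f(0,1),f(1,1))
replace slot 2: 2·(2+5) − 2 = 12 → (2,12,5)
replace slot 3: 2·(2+12) − 5 = 23 → (2,12,23)
replace slot 1: 2·(12+23) − 2 = 68 → (68,12,23)

68,12,23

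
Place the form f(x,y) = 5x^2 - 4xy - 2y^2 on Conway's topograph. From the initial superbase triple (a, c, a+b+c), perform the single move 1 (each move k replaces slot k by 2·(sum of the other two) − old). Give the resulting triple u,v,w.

start (5,-2,-1) = (f(1,0),f(0,1),f(1,1))
replace slot 1: 2·((-2)+(-1)) − 5 = -11 → (-11,-2,-1)

-11,-2,-1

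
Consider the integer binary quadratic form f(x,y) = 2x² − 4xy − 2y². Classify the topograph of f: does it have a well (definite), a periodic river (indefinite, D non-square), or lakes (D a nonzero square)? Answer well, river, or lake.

D = b²−4ac = (-4)² − 4·2·(-2) = 32
D > 0 non-square ⇒ indefinite ⇒ periodic river

river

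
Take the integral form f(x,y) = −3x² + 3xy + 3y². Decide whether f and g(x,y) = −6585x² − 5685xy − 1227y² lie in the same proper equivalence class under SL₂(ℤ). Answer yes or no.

D₁ = 45, D₂ = 45
river cycle of f (length 2): (3, 3, -3), (-3, 3, 3)
river cycle of g (length 2): (-3, 3, 3), (3, 3, -3)
cycles coincide ⇒ equivalent

yes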